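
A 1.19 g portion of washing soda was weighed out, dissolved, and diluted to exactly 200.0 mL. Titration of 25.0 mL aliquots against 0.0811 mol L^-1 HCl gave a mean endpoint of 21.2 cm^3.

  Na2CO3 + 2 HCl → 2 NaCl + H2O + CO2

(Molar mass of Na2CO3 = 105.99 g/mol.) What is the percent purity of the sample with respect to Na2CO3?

61.3 %

n(HCl) per titration = 0.0212 × 0.0811 = 1.72 × 10^-3 mol
From the 1:2 ratio, n(Na2CO3) in each aliquot = 1/2 × 1.72 × 10^-3 = 8.60 × 10^-4 mol
n(Na2CO3) in the whole flask = 8.60 × 10^-4 × 200.0/25.0 = 6.88 × 10^-3 mol
mass of Na2CO3 = 6.88 × 10^-3 × 105.99 = 0.729 g
% Na2CO3 = 0.729 / 1.19 × 100 = 61.3 %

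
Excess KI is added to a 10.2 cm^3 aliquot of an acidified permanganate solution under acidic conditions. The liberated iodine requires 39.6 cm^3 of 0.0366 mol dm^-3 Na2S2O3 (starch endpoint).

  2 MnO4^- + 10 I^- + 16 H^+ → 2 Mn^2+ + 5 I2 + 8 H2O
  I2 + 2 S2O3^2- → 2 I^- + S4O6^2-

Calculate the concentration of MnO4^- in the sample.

n(S2O3^2-) = 0.0396 × 0.0366 = 1.45 × 10^-3 mol
n(I2) = n(S2O3^2-)/2 = 7.25 × 10^-4 mol
From the 2:5 ratio, n(MnO4^-) in the aliquot = 2/5 × 7.25 × 10^-4 = 2.90 × 10^-4 mol
[MnO4^-] = 2.90 × 10^-4 / 0.0102 = 0.0284 mol/L

0.0284 mol/L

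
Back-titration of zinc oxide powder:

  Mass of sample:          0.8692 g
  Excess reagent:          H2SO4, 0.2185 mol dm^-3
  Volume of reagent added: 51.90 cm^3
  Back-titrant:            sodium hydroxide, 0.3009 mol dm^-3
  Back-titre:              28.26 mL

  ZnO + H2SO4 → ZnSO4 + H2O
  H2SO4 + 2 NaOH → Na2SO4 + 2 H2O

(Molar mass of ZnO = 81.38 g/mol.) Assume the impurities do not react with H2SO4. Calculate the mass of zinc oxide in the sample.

n(H2SO4) added = 0.05190 × 0.2185 = 0.01134 mol
n(NaOH) used in back-titration = 0.02826 × 0.3009 = 8.503 × 10^-3 mol
From the 1:2 ratio, n(H2SO4) left over = 1/2 × 8.503 × 10^-3 = 4.252 × 10^-3 mol
n(H2SO4) consumed by analyte = 0.01134 − 4.252 × 10^-3 = 7.088 × 10^-3 mol
n(ZnO) = 7.088 × 10^-3 mol (1:1 ratio)
mass of ZnO = 7.088 × 10^-3 × 81.38 = 0.5769 g

0.5769 g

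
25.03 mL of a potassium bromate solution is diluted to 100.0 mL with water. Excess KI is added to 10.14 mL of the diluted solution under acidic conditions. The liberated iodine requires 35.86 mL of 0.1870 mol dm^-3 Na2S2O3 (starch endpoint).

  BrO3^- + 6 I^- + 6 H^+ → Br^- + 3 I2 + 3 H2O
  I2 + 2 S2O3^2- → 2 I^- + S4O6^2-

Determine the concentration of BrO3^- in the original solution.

n(S2O3^2-) = 0.03586 × 0.1870 = 6.706 × 10^-3 mol
n(I2) = n(S2O3^2-)/2 = 3.353 × 10^-3 mol
From the 1:3 ratio, n(BrO3^-) in the aliquot = 1/3 × 3.353 × 10^-3 = 1.118 × 10^-3 mol
[BrO3^-]_dilute = 1.118 × 10^-3 / 0.01014 = 0.1102 mol/L
[BrO3^-]_original = 0.1102 × 100.0/25.03 = 0.4404 mol/L

0.4404 mol/L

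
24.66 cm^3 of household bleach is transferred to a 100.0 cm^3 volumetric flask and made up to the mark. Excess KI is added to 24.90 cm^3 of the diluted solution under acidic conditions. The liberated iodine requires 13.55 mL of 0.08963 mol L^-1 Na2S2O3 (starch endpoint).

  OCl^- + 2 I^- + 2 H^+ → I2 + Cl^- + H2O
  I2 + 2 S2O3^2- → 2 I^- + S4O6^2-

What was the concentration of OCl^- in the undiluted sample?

n(S2O3^2-) = 0.01355 × 0.08963 = 1.214 × 10^-3 mol
n(I2) = n(S2O3^2-)/2 = 6.072 × 10^-4 mol
n(OCl^-) in the aliquot = 6.072 × 10^-4 mol (1:1 ratio)
[OCl^-]_dilute = 6.072 × 10^-4 / 0.02490 = 0.02439 mol/L
[OCl^-]_original = 0.02439 × 100.0/24.66 = 0.09889 mol/L

0.09889 mol/L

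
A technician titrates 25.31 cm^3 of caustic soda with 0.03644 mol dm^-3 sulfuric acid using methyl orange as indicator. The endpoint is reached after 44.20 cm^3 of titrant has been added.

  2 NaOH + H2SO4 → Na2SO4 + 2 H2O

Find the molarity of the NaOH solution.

n(H2SO4) = 0.04420 L × 0.03644 mol/L = 1.611 × 10^-3 mol
From the 2:1 mole ratio, n(NaOH) = 2/1 × 1.611 × 10^-3 = 3.221 × 10^-3 mol
[NaOH] = 3.221 × 10^-3 mol / 0.02531 L = 0.1273 mol/L

0.1273 mol/L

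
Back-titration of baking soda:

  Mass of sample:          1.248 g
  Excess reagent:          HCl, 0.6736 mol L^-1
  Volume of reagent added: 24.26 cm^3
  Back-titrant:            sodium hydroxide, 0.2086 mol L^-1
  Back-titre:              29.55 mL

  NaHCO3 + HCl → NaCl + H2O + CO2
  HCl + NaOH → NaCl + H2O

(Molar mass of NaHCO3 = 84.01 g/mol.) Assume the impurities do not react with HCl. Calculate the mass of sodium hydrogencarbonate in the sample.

0.8550 g

n(HCl) added = 0.02426 × 0.6736 = 0.01634 mol
n(NaOH) used in back-titration = 0.02955 × 0.2086 = 6.164 × 10^-3 mol
n(HCl) left over = 6.164 × 10^-3 mol (1:1 ratio)
n(HCl) consumed by analyte = 0.01634 − 6.164 × 10^-3 = 0.01018 mol
n(NaHCO3) = 0.01018 mol (1:1 ratio)
mass of NaHCO3 = 0.01018 × 84.01 = 0.8550 g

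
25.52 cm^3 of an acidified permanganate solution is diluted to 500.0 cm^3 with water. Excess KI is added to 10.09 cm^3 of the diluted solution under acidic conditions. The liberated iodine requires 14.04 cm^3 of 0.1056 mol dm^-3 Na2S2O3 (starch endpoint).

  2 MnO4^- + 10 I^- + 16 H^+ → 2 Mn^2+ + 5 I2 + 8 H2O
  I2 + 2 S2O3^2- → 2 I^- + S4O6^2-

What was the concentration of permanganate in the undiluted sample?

n(S2O3^2-) = 0.01404 × 0.1056 = 1.483 × 10^-3 mol
n(I2) = n(S2O3^2-)/2 = 7.413 × 10^-4 mol
From the 2:5 ratio, n(MnO4^-) in the aliquot = 2/5 × 7.413 × 10^-4 = 2.965 × 10^-4 mol
[MnO4^-]_dilute = 2.965 × 10^-4 / 0.01009 = 0.02939 mol/L
[MnO4^-]_original = 0.02939 × 500.0/25.52 = 0.5758 mol/L

0.5758 mol/L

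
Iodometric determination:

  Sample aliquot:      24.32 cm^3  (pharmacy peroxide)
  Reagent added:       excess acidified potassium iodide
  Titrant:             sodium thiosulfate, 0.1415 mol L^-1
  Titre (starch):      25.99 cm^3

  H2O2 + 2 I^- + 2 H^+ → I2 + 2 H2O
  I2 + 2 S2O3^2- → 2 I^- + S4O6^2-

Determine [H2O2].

0.07561 mol/L

n(S2O3^2-) = 0.02599 × 0.1415 = 3.678 × 10^-3 mol
n(I2) = n(S2O3^2-)/2 = 1.839 × 10^-3 mol
n(H2O2) in the aliquot = 1.839 × 10^-3 mol (1:1 ratio)
[H2O2] = 1.839 × 10^-3 / 0.02432 = 0.07561 mol/L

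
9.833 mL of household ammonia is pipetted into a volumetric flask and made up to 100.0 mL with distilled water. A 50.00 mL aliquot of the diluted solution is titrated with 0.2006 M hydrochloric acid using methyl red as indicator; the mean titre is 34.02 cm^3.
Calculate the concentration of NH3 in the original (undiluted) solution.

NH3 + HCl → NH4Cl
n(HCl) = 0.03402 × 0.2006 = 6.824 × 10^-3 mol
n(NH3) in the aliquot = 6.824 × 10^-3 mol (1:1 ratio)
[NH3]_dilute = 6.824 × 10^-3 / 0.05000 = 0.1365 mol/L
Dilution factor = 100.0 / 9.833 = 10.17
[NH3]_stock = 0.1365 × 10.17 = 1.388 mol/L

1.388 M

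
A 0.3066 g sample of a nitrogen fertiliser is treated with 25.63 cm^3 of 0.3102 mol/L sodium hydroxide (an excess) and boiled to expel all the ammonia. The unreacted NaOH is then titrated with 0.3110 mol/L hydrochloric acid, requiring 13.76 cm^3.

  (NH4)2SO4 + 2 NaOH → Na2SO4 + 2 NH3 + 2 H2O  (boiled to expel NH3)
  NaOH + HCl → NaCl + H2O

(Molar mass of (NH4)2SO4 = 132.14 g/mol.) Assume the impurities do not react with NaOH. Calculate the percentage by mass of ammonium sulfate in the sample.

79.11 %

n(NaOH) added = 0.02563 × 0.3102 = 7.950 × 10^-3 mol
n(HCl) used in back-titration = 0.01376 × 0.3110 = 4.279 × 10^-3 mol
n(NaOH) left over = 4.279 × 10^-3 mol (1:1 ratio)
n(NaOH) consumed by analyte = 7.950 × 10^-3 − 4.279 × 10^-3 = 3.671 × 10^-3 mol
From the 1:2 ratio, n((NH4)2SO4) = 1/2 × 3.671 × 10^-3 = 1.836 × 10^-3 mol
mass of (NH4)2SO4 = 1.836 × 10^-3 × 132.14 = 0.2425 g
% (NH4)2SO4 = 0.2425 / 0.3066 × 100 = 79.11 %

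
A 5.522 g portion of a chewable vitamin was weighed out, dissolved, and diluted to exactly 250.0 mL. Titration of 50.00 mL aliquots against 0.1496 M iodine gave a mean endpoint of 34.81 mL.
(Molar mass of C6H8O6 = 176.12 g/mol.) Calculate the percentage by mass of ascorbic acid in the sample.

83.05 %

C6H8O6 + I2 → C6H6O6 + 2 HI
n(I2) per titration = 0.03481 × 0.1496 = 5.208 × 10^-3 mol
n(C6H8O6) in each aliquot = 5.208 × 10^-3 mol (1:1 ratio)
n(C6H8O6) in the whole flask = 5.208 × 10^-3 × 250.0/50.00 = 0.02604 mol
mass of C6H8O6 = 0.02604 × 176.12 = 4.586 g
% C6H8O6 = 4.586 / 5.522 × 100 = 83.05 %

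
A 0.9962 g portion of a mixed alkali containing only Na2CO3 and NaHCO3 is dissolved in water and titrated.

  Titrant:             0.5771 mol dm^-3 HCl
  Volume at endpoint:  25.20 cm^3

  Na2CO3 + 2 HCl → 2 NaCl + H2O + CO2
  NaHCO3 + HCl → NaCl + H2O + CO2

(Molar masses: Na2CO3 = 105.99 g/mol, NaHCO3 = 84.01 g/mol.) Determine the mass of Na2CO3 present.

0.3854 g

n(HCl) = 0.02520 × 0.5771 = 0.01454 mol
Let x = n(Na2CO3), y = n(NaHCO3).
Titrant: 2x + 1y = 0.01454;  mass: 105.99x + 84.01y = 0.9962
Solving, x = 3.636 × 10^-3 mol, y = 7.271 × 10^-3 mol
mass of Na2CO3 = 3.636 × 10^-3 × 105.99 = 0.3854 g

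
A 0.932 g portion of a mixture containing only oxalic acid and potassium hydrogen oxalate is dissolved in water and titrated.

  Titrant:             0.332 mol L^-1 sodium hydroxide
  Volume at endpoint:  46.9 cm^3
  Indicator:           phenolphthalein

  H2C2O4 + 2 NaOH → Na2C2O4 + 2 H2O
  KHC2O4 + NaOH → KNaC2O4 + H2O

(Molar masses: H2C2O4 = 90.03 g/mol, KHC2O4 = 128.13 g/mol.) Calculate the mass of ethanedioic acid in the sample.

n(NaOH) = 0.0469 × 0.332 = 0.0156 mol
Let x = n(H2C2O4), y = n(KHC2O4).
Titrant: 2x + 1y = 0.0156;  mass: 90.03x + 128.13y = 0.932
Solving, x = 6.40 × 10^-3 mol, y = 2.78 × 10^-3 mol
mass of H2C2O4 = 6.40 × 10^-3 × 90.03 = 0.576 g

0.576 g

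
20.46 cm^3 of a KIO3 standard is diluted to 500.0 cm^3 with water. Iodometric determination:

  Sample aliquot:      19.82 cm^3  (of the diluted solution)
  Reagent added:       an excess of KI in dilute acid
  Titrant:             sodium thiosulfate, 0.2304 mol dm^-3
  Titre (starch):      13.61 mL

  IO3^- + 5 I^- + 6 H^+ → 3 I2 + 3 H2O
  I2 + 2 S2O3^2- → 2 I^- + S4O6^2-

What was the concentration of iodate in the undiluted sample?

0.6444 mol/L

n(S2O3^2-) = 0.01361 × 0.2304 = 3.136 × 10^-3 mol
n(I2) = n(S2O3^2-)/2 = 1.568 × 10^-3 mol
From the 1:3 ratio, n(IO3^-) in the aliquot = 1/3 × 1.568 × 10^-3 = 5.226 × 10^-4 mol
[IO3^-]_dilute = 5.226 × 10^-4 / 0.01982 = 0.02637 mol/L
[IO3^-]_original = 0.02637 × 500.0/20.46 = 0.6444 mol/L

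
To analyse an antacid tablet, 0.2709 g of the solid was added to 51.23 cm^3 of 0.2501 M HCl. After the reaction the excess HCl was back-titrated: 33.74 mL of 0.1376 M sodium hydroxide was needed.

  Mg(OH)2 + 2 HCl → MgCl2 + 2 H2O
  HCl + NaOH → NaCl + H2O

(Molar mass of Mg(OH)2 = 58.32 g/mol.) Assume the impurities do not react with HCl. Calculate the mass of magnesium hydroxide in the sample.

0.2382 g

n(HCl) added = 0.05123 × 0.2501 = 0.01281 mol
n(NaOH) used in back-titration = 0.03374 × 0.1376 = 4.643 × 10^-3 mol
n(HCl) left over = 4.643 × 10^-3 mol (1:1 ratio)
n(HCl) consumed by analyte = 0.01281 − 4.643 × 10^-3 = 8.170 × 10^-3 mol
From the 1:2 ratio, n(Mg(OH)2) = 1/2 × 8.170 × 10^-3 = 4.085 × 10^-3 mol
mass of Mg(OH)2 = 4.085 × 10^-3 × 58.32 = 0.2382 g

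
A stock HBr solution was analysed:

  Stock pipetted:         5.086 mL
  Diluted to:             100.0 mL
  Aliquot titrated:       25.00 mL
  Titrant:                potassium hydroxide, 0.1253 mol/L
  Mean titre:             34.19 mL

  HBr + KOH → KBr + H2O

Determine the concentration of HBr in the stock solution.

3.369 mol/L

n(KOH) = 0.03419 × 0.1253 = 4.284 × 10^-3 mol
n(HBr) in the aliquot = 4.284 × 10^-3 mol (1:1 ratio)
[HBr]_dilute = 4.284 × 10^-3 / 0.02500 = 0.1714 mol/L
Dilution factor = 100.0 / 5.086 = 19.66
[HBr]_stock = 0.1714 × 19.66 = 3.369 mol/L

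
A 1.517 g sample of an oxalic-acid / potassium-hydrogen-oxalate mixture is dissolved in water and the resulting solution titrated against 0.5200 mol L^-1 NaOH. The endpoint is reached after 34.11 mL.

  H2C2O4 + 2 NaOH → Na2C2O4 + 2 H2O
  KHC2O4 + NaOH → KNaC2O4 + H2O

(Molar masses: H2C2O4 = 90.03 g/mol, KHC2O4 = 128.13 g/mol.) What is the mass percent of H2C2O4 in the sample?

26.98 %

n(NaOH) = 0.03411 × 0.5200 = 0.01774 mol
Let x = n(H2C2O4), y = n(KHC2O4).
Titrant: 2x + 1y = 0.01774;  mass: 90.03x + 128.13y = 1.517
Solving, x = 4.546 × 10^-3 mol, y = 8.645 × 10^-3 mol
mass of H2C2O4 = 4.546 × 10^-3 × 90.03 = 0.4093 g
% H2C2O4 = 0.4093 / 1.517 × 100 = 26.98 %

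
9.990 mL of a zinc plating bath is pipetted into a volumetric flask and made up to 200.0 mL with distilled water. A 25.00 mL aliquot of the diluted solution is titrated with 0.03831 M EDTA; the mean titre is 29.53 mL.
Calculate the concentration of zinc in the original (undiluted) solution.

Zn^2+ + EDTA^4- → [Zn(EDTA)]^2-
n(EDTA) = 0.02953 × 0.03831 = 1.131 × 10^-3 mol
n(Zn2+) in the aliquot = 1.131 × 10^-3 mol (1:1 ratio)
[Zn2+]_dilute = 1.131 × 10^-3 / 0.02500 = 0.04525 mol/L
Dilution factor = 200.0 / 9.990 = 20.02
[Zn2+]_stock = 0.04525 × 20.02 = 0.9059 mol/L

0.9059 M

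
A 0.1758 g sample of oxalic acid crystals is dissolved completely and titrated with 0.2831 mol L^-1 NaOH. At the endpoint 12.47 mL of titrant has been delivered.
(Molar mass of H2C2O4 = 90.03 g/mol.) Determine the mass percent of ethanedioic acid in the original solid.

H2C2O4 + 2 NaOH → Na2C2O4 + 2 H2O
n(NaOH) = 0.01247 L × 0.2831 mol/L = 3.530 × 10^-3 mol
From the 1:2 ratio, n(H2C2O4) = 1/2 × 3.530 × 10^-3 = 1.765 × 10^-3 mol
mass of H2C2O4 = 1.765 × 10^-3 × 90.03 g/mol = 0.1589 g
% H2C2O4 = 0.1589 / 0.1758 × 100 = 90.40 %

90.40 %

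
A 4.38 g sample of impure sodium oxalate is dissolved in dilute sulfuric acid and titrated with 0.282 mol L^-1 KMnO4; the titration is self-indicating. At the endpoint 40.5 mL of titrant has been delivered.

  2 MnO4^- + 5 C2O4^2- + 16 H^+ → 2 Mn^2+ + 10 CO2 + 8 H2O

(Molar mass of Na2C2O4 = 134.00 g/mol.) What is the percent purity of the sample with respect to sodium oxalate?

n(KMnO4) = 0.0405 L × 0.282 mol/L = 0.0114 mol
From the 5:2 ratio, n(Na2C2O4) = 5/2 × 0.0114 = 0.0286 mol
mass of Na2C2O4 = 0.0286 × 134.00 g/mol = 3.83 g
% Na2C2O4 = 3.83 / 4.38 × 100 = 87.4 %

87.4 %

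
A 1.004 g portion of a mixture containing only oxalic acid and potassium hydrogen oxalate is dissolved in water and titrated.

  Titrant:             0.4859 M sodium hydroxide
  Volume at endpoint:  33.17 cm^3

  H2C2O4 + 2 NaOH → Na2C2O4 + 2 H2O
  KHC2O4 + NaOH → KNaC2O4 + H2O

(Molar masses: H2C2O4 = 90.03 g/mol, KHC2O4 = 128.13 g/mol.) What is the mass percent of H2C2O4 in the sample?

57.24 %

n(NaOH) = 0.03317 × 0.4859 = 0.01612 mol
Let x = n(H2C2O4), y = n(KHC2O4).
Titrant: 2x + 1y = 0.01612;  mass: 90.03x + 128.13y = 1.004
Solving, x = 6.383 × 10^-3 mol, y = 3.351 × 10^-3 mol
mass of H2C2O4 = 6.383 × 10^-3 × 90.03 = 0.5747 g
% H2C2O4 = 0.5747 / 1.004 × 100 = 57.24 %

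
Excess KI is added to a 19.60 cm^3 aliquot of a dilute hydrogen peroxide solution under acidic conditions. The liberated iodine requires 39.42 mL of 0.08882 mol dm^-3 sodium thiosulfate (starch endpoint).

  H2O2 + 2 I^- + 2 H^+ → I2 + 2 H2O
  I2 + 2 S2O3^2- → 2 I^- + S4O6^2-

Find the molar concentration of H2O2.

0.08932 mol/L

n(S2O3^2-) = 0.03942 × 0.08882 = 3.501 × 10^-3 mol
n(I2) = n(S2O3^2-)/2 = 1.751 × 10^-3 mol
n(H2O2) in the aliquot = 1.751 × 10^-3 mol (1:1 ratio)
[H2O2] = 1.751 × 10^-3 / 0.01960 = 0.08932 mol/L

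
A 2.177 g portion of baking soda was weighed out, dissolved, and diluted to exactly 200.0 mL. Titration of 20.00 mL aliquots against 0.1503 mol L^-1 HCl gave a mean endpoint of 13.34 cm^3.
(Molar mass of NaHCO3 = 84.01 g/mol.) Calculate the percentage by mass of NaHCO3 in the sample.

NaHCO3 + HCl → NaCl + H2O + CO2
n(HCl) per titration = 0.01334 × 0.1503 = 2.005 × 10^-3 mol
n(NaHCO3) in each aliquot = 2.005 × 10^-3 mol (1:1 ratio)
n(NaHCO3) in the whole flask = 2.005 × 10^-3 × 200.0/20.00 = 0.02005 mol
mass of NaHCO3 = 0.02005 × 84.01 = 1.684 g
% NaHCO3 = 1.684 / 2.177 × 100 = 77.37 %

77.37 %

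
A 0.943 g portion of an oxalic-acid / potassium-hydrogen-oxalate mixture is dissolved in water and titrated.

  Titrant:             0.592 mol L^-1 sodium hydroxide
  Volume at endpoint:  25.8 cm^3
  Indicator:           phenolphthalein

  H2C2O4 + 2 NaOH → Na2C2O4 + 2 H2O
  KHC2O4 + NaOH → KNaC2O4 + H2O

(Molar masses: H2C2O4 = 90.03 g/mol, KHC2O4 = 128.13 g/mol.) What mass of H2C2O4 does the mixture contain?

0.549 g

n(NaOH) = 0.0258 × 0.592 = 0.0153 mol
Let x = n(H2C2O4), y = n(KHC2O4).
Titrant: 2x + 1y = 0.0153;  mass: 90.03x + 128.13y = 0.943
Solving, x = 6.10 × 10^-3 mol, y = 3.07 × 10^-3 mol
mass of H2C2O4 = 6.10 × 10^-3 × 90.03 = 0.549 g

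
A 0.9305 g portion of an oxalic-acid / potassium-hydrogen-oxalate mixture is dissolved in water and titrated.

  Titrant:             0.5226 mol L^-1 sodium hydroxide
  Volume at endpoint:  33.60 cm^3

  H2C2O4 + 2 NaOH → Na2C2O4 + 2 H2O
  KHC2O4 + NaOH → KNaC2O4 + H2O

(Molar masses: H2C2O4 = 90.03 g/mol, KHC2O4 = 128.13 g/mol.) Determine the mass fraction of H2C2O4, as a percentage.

n(NaOH) = 0.03360 × 0.5226 = 0.01756 mol
Let x = n(H2C2O4), y = n(KHC2O4).
Titrant: 2x + 1y = 0.01756;  mass: 90.03x + 128.13y = 0.9305
Solving, x = 7.937 × 10^-3 mol, y = 1.685 × 10^-3 mol
mass of H2C2O4 = 7.937 × 10^-3 × 90.03 = 0.7146 g
% H2C2O4 = 0.7146 / 0.9305 × 100 = 76.79 %

76.79 %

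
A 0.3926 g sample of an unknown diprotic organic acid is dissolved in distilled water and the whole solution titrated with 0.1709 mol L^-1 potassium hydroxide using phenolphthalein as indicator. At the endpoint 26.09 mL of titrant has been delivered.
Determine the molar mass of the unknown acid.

176.1 g/mol

n(KOH) = 0.02609 L × 0.1709 mol/L = 4.459 × 10^-3 mol
From the 1:2 ratio, n(H2A) = 1/2 × 4.459 × 10^-3 = 2.229 × 10^-3 mol
M = m / n = 0.3926 g / 2.229 × 10^-3 mol = 176.1 g/mol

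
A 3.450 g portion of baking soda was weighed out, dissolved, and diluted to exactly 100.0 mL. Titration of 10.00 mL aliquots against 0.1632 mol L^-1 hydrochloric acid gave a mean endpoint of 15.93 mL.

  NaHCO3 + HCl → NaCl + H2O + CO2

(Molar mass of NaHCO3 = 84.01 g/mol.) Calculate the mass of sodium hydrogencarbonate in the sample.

2.184 g

n(HCl) per titration = 0.01593 × 0.1632 = 2.600 × 10^-3 mol
n(NaHCO3) in each aliquot = 2.600 × 10^-3 mol (1:1 ratio)
n(NaHCO3) in the whole flask = 2.600 × 10^-3 × 100.0/10.00 = 0.02600 mol
mass of NaHCO3 = 0.02600 × 84.01 = 2.184 g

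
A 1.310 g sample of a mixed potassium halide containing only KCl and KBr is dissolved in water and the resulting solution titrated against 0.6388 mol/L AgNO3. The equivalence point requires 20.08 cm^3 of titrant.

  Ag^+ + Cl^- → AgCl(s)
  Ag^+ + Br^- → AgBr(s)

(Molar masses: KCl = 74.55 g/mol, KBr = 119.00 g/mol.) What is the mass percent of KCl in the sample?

27.71 %

n(AgNO3) = 0.02008 × 0.6388 = 0.01283 mol
Let x = n(KCl), y = n(KBr).
Titrant: 1x + 1y = 0.01283;  mass: 74.55x + 119.00y = 1.310
Solving, x = 4.869 × 10^-3 mol, y = 7.958 × 10^-3 mol
mass of KCl = 4.869 × 10^-3 × 74.55 = 0.3630 g
% KCl = 0.3630 / 1.310 × 100 = 27.71 %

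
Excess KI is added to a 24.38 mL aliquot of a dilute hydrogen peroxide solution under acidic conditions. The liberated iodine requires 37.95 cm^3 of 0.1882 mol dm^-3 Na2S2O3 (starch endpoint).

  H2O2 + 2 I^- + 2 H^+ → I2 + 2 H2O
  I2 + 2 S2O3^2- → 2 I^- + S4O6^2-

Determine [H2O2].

n(S2O3^2-) = 0.03795 × 0.1882 = 7.142 × 10^-3 mol
n(I2) = n(S2O3^2-)/2 = 3.571 × 10^-3 mol
n(H2O2) in the aliquot = 3.571 × 10^-3 mol (1:1 ratio)
[H2O2] = 3.571 × 10^-3 / 0.02438 = 0.1465 mol/L

0.1465 mol/L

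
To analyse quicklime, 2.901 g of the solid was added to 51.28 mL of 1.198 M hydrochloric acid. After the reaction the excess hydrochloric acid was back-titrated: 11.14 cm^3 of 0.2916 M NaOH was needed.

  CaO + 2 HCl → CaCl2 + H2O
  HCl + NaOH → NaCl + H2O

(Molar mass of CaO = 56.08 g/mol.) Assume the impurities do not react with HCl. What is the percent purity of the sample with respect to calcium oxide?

56.24 %

n(HCl) added = 0.05128 × 1.198 = 0.06143 mol
n(NaOH) used in back-titration = 0.01114 × 0.2916 = 3.248 × 10^-3 mol
n(HCl) left over = 3.248 × 10^-3 mol (1:1 ratio)
n(HCl) consumed by analyte = 0.06143 − 3.248 × 10^-3 = 0.05819 mol
From the 1:2 ratio, n(CaO) = 1/2 × 0.05819 = 0.02909 mol
mass of CaO = 0.02909 × 56.08 = 1.632 g
% CaO = 1.632 / 2.901 × 100 = 56.24 %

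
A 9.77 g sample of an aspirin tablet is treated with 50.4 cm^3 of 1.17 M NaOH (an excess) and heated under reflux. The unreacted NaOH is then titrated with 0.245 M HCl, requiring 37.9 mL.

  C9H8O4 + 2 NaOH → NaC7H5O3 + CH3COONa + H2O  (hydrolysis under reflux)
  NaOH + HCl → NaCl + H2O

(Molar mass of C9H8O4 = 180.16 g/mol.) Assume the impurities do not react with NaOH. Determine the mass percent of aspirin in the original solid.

45.8 %

n(NaOH) added = 0.0504 × 1.17 = 0.0590 mol
n(HCl) used in back-titration = 0.0379 × 0.245 = 9.29 × 10^-3 mol
n(NaOH) left over = 9.29 × 10^-3 mol (1:1 ratio)
n(NaOH) consumed by analyte = 0.0590 − 9.29 × 10^-3 = 0.0497 mol
From the 1:2 ratio, n(C9H8O4) = 1/2 × 0.0497 = 0.0248 mol
mass of C9H8O4 = 0.0248 × 180.16 = 4.48 g
% C9H8O4 = 4.48 / 9.77 × 100 = 45.8 %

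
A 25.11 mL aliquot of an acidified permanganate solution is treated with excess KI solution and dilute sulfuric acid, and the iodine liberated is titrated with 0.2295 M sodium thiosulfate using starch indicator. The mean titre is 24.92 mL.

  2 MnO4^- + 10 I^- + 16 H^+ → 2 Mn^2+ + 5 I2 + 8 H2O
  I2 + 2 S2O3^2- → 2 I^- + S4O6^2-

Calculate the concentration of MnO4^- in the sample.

n(S2O3^2-) = 0.02492 × 0.2295 = 5.719 × 10^-3 mol
n(I2) = n(S2O3^2-)/2 = 2.860 × 10^-3 mol
From the 2:5 ratio, n(MnO4^-) in the aliquot = 2/5 × 2.860 × 10^-3 = 1.144 × 10^-3 mol
[MnO4^-] = 1.144 × 10^-3 / 0.02511 = 0.04555 mol/L

0.04555 M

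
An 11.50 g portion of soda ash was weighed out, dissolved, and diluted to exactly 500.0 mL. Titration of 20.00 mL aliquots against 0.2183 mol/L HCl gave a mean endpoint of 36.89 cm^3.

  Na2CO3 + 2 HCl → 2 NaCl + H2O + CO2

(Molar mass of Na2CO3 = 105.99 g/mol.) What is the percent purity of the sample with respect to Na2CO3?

92.78 %

n(HCl) per titration = 0.03689 × 0.2183 = 8.053 × 10^-3 mol
From the 1:2 ratio, n(Na2CO3) in each aliquot = 1/2 × 8.053 × 10^-3 = 4.027 × 10^-3 mol
n(Na2CO3) in the whole flask = 4.027 × 10^-3 × 500.0/20.00 = 0.1007 mol
mass of Na2CO3 = 0.1007 × 105.99 = 10.67 g
% Na2CO3 = 10.67 / 11.50 × 100 = 92.78 %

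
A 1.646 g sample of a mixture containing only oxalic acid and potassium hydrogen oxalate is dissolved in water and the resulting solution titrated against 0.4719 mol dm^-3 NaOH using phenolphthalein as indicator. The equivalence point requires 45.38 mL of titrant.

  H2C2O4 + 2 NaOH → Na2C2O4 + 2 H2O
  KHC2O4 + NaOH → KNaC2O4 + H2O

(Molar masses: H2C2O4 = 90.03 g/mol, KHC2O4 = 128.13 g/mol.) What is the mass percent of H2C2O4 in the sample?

n(NaOH) = 0.04538 × 0.4719 = 0.02141 mol
Let x = n(H2C2O4), y = n(KHC2O4).
Titrant: 2x + 1y = 0.02141;  mass: 90.03x + 128.13y = 1.646
Solving, x = 6.605 × 10^-3 mol, y = 8.206 × 10^-3 mol
mass of H2C2O4 = 6.605 × 10^-3 × 90.03 = 0.5946 g
% H2C2O4 = 0.5946 / 1.646 × 100 = 36.12 %

36.12 %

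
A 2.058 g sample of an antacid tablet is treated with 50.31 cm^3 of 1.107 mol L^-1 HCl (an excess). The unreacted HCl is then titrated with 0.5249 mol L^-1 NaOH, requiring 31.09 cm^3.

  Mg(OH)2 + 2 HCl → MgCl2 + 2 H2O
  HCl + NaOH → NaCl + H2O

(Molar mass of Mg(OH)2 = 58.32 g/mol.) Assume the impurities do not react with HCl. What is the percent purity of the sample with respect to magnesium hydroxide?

55.79 %

n(HCl) added = 0.05031 × 1.107 = 0.05569 mol
n(NaOH) used in back-titration = 0.03109 × 0.5249 = 0.01632 mol
n(HCl) left over = 0.01632 mol (1:1 ratio)
n(HCl) consumed by analyte = 0.05569 − 0.01632 = 0.03937 mol
From the 1:2 ratio, n(Mg(OH)2) = 1/2 × 0.03937 = 0.01969 mol
mass of Mg(OH)2 = 0.01969 × 58.32 = 1.148 g
% Mg(OH)2 = 1.148 / 2.058 × 100 = 55.79 %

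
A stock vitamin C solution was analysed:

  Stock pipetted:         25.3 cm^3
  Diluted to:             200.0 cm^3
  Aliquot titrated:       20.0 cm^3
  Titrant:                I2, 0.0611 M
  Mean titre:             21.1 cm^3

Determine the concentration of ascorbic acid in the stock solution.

C6H8O6 + I2 → C6H6O6 + 2 HI
n(I2) = 0.0211 × 0.0611 = 1.29 × 10^-3 mol
n(C6H8O6) in the aliquot = 1.29 × 10^-3 mol (1:1 ratio)
[C6H8O6]_dilute = 1.29 × 10^-3 / 0.0200 = 0.0645 mol/L
Dilution factor = 200.0 / 25.3 = 7.905
[C6H8O6]_stock = 0.0645 × 7.905 = 0.510 mol/L

0.510 M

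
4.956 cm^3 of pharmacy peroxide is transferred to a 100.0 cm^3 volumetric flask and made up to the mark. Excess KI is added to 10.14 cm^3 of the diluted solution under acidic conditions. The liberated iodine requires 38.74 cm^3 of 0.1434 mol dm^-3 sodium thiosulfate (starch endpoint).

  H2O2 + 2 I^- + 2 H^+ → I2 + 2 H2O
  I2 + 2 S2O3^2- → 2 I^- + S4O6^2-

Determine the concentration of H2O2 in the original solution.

5.527 mol/L

n(S2O3^2-) = 0.03874 × 0.1434 = 5.555 × 10^-3 mol
n(I2) = n(S2O3^2-)/2 = 2.778 × 10^-3 mol
n(H2O2) in the aliquot = 2.778 × 10^-3 mol (1:1 ratio)
[H2O2]_dilute = 2.778 × 10^-3 / 0.01014 = 0.2739 mol/L
[H2O2]_original = 0.2739 × 100.0/4.956 = 5.527 mol/L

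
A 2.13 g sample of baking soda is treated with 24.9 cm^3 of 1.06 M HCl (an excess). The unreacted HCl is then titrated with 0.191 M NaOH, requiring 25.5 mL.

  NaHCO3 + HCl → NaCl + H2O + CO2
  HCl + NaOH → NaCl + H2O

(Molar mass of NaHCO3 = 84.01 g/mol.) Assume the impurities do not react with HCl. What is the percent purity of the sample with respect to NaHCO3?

84.9 %

n(HCl) added = 0.0249 × 1.06 = 0.0264 mol
n(NaOH) used in back-titration = 0.0255 × 0.191 = 4.87 × 10^-3 mol
n(HCl) left over = 4.87 × 10^-3 mol (1:1 ratio)
n(HCl) consumed by analyte = 0.0264 − 4.87 × 10^-3 = 0.0215 mol
n(NaHCO3) = 0.0215 mol (1:1 ratio)
mass of NaHCO3 = 0.0215 × 84.01 = 1.81 g
% NaHCO3 = 1.81 / 2.13 × 100 = 84.9 %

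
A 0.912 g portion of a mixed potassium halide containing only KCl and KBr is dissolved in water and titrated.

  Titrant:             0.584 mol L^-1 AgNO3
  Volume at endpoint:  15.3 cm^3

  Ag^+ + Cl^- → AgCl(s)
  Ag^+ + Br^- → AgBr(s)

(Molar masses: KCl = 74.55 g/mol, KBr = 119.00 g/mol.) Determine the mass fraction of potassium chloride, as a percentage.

27.8 %

n(AgNO3) = 0.0153 × 0.584 = 8.94 × 10^-3 mol
Let x = n(KCl), y = n(KBr).
Titrant: 1x + 1y = 8.94 × 10^-3;  mass: 74.55x + 119.00y = 0.912
Solving, x = 3.40 × 10^-3 mol, y = 5.53 × 10^-3 mol
mass of KCl = 3.40 × 10^-3 × 74.55 = 0.254 g
% KCl = 0.254 / 0.912 × 100 = 27.8 %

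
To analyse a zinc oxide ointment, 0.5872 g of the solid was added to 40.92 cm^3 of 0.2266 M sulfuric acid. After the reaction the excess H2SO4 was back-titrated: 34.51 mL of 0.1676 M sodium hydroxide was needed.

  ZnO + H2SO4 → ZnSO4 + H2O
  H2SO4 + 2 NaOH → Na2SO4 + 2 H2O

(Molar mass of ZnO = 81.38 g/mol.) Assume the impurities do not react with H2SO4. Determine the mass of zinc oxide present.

0.5192 g

n(H2SO4) added = 0.04092 × 0.2266 = 9.272 × 10^-3 mol
n(NaOH) used in back-titration = 0.03451 × 0.1676 = 5.784 × 10^-3 mol
From the 1:2 ratio, n(H2SO4) left over = 1/2 × 5.784 × 10^-3 = 2.892 × 10^-3 mol
n(H2SO4) consumed by analyte = 9.272 × 10^-3 − 2.892 × 10^-3 = 6.381 × 10^-3 mol
n(ZnO) = 6.381 × 10^-3 mol (1:1 ratio)
mass of ZnO = 6.381 × 10^-3 × 81.38 = 0.5192 g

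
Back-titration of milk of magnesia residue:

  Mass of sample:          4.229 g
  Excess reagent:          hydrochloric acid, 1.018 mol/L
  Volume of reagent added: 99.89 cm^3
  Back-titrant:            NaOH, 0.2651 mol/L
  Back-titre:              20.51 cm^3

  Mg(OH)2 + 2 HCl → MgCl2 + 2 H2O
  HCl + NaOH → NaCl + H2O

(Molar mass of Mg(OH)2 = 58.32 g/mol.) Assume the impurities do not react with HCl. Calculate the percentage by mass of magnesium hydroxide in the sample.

n(HCl) added = 0.09989 × 1.018 = 0.1017 mol
n(NaOH) used in back-titration = 0.02051 × 0.2651 = 5.437 × 10^-3 mol
n(HCl) left over = 5.437 × 10^-3 mol (1:1 ratio)
n(HCl) consumed by analyte = 0.1017 − 5.437 × 10^-3 = 0.09625 mol
From the 1:2 ratio, n(Mg(OH)2) = 1/2 × 0.09625 = 0.04813 mol
mass of Mg(OH)2 = 0.04813 × 58.32 = 2.807 g
% Mg(OH)2 = 2.807 / 4.229 × 100 = 66.37 %

66.37 %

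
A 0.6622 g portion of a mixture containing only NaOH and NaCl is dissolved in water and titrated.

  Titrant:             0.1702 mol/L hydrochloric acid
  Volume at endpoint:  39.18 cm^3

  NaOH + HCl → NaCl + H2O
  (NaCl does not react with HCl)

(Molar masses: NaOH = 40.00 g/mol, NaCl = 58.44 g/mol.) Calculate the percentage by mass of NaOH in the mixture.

40.28 %

n(HCl) = 0.03918 × 0.1702 = 6.668 × 10^-3 mol
Let x = n(NaOH), y = n(NaCl).
Titrant: 1x = 6.668 × 10^-3;  mass: 40.00x + 58.44y = 0.6622
Solving, x = 6.668 × 10^-3 mol, y = 6.767 × 10^-3 mol
mass of NaOH = 6.668 × 10^-3 × 40.00 = 0.2667 g
% NaOH = 0.2667 / 0.6622 × 100 = 40.28 %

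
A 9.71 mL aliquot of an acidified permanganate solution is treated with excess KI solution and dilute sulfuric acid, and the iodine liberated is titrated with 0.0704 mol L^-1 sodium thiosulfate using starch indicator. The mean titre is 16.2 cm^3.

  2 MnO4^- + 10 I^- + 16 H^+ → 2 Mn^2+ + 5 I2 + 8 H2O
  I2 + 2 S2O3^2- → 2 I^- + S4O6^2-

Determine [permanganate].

0.0235 mol/L

n(S2O3^2-) = 0.0162 × 0.0704 = 1.14 × 10^-3 mol
n(I2) = n(S2O3^2-)/2 = 5.70 × 10^-4 mol
From the 2:5 ratio, n(MnO4^-) in the aliquot = 2/5 × 5.70 × 10^-4 = 2.28 × 10^-4 mol
[MnO4^-] = 2.28 × 10^-4 / 0.00971 = 0.0235 mol/L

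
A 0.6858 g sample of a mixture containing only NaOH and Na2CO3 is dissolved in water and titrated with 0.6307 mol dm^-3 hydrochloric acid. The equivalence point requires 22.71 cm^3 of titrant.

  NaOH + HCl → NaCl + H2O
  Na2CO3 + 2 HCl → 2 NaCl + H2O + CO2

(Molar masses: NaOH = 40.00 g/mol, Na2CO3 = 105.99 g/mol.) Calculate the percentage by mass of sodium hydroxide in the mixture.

32.88 %

n(HCl) = 0.02271 × 0.6307 = 0.01432 mol
Let x = n(NaOH), y = n(Na2CO3).
Titrant: 1x + 2y = 0.01432;  mass: 40.00x + 105.99y = 0.6858
Solving, x = 5.637 × 10^-3 mol, y = 4.343 × 10^-3 mol
mass of NaOH = 5.637 × 10^-3 × 40.00 = 0.2255 g
% NaOH = 0.2255 / 0.6858 × 100 = 32.88 %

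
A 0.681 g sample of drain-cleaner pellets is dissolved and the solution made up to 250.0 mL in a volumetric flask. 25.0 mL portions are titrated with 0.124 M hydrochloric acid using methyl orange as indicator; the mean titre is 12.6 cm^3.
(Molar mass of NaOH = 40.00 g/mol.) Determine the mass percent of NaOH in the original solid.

91.8 %

NaOH + HCl → NaCl + H2O
n(HCl) per titration = 0.0126 × 0.124 = 1.56 × 10^-3 mol
n(NaOH) in each aliquot = 1.56 × 10^-3 mol (1:1 ratio)
n(NaOH) in the whole flask = 1.56 × 10^-3 × 250.0/25.0 = 0.0156 mol
mass of NaOH = 0.0156 × 40.00 = 0.625 g
% NaOH = 0.625 / 0.681 × 100 = 91.8 %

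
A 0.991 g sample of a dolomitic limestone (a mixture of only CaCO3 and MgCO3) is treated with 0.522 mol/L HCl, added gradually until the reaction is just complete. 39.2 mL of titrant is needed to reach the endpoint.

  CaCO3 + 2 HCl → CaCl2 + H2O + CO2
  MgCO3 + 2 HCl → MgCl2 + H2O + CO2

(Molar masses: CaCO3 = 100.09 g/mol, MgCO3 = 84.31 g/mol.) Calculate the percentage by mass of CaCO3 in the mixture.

82.2 %

n(HCl) = 0.0392 × 0.522 = 0.0205 mol
Let x = n(CaCO3), y = n(MgCO3).
Titrant: 2x + 2y = 0.0205;  mass: 100.09x + 84.31y = 0.991
Solving, x = 8.14 × 10^-3 mol, y = 2.09 × 10^-3 mol
mass of CaCO3 = 8.14 × 10^-3 × 100.09 = 0.814 g
% CaCO3 = 0.814 / 0.991 × 100 = 82.2 %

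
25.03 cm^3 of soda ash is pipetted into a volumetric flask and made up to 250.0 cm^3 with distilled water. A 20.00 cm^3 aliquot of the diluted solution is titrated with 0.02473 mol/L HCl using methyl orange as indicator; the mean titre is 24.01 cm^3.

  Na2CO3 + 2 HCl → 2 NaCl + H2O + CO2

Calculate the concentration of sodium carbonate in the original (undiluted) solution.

n(HCl) = 0.02401 × 0.02473 = 5.938 × 10^-4 mol
From the 1:2 ratio, n(Na2CO3) in the aliquot = 1/2 × 5.938 × 10^-4 = 2.969 × 10^-4 mol
[Na2CO3]_dilute = 2.969 × 10^-4 / 0.02000 = 0.01484 mol/L
Dilution factor = 250.0 / 25.03 = 9.988
[Na2CO3]_stock = 0.01484 × 9.988 = 0.1483 mol/L

0.1483 mol/L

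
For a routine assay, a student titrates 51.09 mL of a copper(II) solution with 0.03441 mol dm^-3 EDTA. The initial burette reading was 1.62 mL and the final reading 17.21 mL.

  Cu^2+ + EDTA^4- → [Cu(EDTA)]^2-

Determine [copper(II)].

0.01050 mol/L

n(EDTA) = 0.01559 L × 0.03441 mol/L = 5.365 × 10^-4 mol
n(Cu2+) = 5.365 × 10^-4 mol (1:1 mole ratio)
[Cu2+] = 5.365 × 10^-4 mol / 0.05109 L = 0.01050 mol/L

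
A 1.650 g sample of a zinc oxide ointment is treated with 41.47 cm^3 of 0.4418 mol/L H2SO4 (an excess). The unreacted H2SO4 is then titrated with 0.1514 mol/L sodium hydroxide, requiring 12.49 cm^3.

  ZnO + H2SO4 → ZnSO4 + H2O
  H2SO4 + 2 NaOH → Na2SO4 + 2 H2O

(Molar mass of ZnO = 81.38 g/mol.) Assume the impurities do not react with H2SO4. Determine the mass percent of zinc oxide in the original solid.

n(H2SO4) added = 0.04147 × 0.4418 = 0.01832 mol
n(NaOH) used in back-titration = 0.01249 × 0.1514 = 1.891 × 10^-3 mol
From the 1:2 ratio, n(H2SO4) left over = 1/2 × 1.891 × 10^-3 = 9.455 × 10^-4 mol
n(H2SO4) consumed by analyte = 0.01832 − 9.455 × 10^-4 = 0.01738 mol
n(ZnO) = 0.01738 mol (1:1 ratio)
mass of ZnO = 0.01738 × 81.38 = 1.414 g
% ZnO = 1.414 / 1.650 × 100 = 85.70 %

85.70 %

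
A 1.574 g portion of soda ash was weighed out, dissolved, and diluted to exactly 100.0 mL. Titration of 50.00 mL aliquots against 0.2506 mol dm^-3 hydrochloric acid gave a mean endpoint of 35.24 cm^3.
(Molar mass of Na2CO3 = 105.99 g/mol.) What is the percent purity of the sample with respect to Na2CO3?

59.47 %

Na2CO3 + 2 HCl → 2 NaCl + H2O + CO2
n(HCl) per titration = 0.03524 × 0.2506 = 8.831 × 10^-3 mol
From the 1:2 ratio, n(Na2CO3) in each aliquot = 1/2 × 8.831 × 10^-3 = 4.416 × 10^-3 mol
n(Na2CO3) in the whole flask = 4.416 × 10^-3 × 100.0/50.00 = 8.831 × 10^-3 mol
mass of Na2CO3 = 8.831 × 10^-3 × 105.99 = 0.9360 g
% Na2CO3 = 0.9360 / 1.574 × 100 = 59.47 %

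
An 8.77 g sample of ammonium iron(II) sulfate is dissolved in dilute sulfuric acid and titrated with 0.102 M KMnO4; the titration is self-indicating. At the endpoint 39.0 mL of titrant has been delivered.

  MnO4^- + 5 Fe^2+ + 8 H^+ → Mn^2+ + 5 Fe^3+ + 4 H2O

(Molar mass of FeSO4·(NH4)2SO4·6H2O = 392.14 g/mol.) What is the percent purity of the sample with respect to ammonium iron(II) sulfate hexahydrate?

n(KMnO4) = 0.0390 L × 0.102 mol/L = 3.98 × 10^-3 mol
From the 5:1 ratio, n(FeSO4·(NH4)2SO4·6H2O) = 5/1 × 3.98 × 10^-3 = 0.0199 mol
mass of FeSO4·(NH4)2SO4·6H2O = 0.0199 × 392.14 g/mol = 7.80 g
% FeSO4·(NH4)2SO4·6H2O = 7.80 / 8.77 × 100 = 88.9 %

88.9 %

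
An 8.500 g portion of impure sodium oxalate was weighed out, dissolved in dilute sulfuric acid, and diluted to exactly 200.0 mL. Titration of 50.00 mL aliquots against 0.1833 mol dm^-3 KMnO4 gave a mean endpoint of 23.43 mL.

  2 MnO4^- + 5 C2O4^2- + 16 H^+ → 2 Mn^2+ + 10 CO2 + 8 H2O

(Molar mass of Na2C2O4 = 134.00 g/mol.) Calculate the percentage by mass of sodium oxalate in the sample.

n(KMnO4) per titration = 0.02343 × 0.1833 = 4.295 × 10^-3 mol
From the 5:2 ratio, n(Na2C2O4) in each aliquot = 5/2 × 4.295 × 10^-3 = 0.01074 mol
n(Na2C2O4) in the whole flask = 0.01074 × 200.0/50.00 = 0.04295 mol
mass of Na2C2O4 = 0.04295 × 134.00 = 5.755 g
% Na2C2O4 = 5.755 / 8.500 × 100 = 67.70 %

67.70 %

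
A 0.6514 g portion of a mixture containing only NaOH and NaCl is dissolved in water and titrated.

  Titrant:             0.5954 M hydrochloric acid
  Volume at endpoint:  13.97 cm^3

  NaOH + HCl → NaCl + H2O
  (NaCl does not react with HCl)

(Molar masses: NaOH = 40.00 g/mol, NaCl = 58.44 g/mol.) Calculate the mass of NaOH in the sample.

n(HCl) = 0.01397 × 0.5954 = 8.318 × 10^-3 mol
Let x = n(NaOH), y = n(NaCl).
Titrant: 1x = 8.318 × 10^-3;  mass: 40.00x + 58.44y = 0.6514
Solving, x = 8.318 × 10^-3 mol, y = 5.453 × 10^-3 mol
mass of NaOH = 8.318 × 10^-3 × 40.00 = 0.3327 g

0.3327 g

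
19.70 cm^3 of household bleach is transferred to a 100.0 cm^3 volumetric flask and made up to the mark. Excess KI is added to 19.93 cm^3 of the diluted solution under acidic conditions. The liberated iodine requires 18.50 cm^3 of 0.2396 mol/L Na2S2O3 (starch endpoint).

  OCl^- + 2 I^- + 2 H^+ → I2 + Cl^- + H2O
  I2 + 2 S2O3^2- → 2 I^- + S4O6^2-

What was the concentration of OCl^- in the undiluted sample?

0.5645 mol/L

n(S2O3^2-) = 0.01850 × 0.2396 = 4.433 × 10^-3 mol
n(I2) = n(S2O3^2-)/2 = 2.216 × 10^-3 mol
n(OCl^-) in the aliquot = 2.216 × 10^-3 mol (1:1 ratio)
[OCl^-]_dilute = 2.216 × 10^-3 / 0.01993 = 0.1112 mol/L
[OCl^-]_original = 0.1112 × 100.0/19.70 = 0.5645 mol/L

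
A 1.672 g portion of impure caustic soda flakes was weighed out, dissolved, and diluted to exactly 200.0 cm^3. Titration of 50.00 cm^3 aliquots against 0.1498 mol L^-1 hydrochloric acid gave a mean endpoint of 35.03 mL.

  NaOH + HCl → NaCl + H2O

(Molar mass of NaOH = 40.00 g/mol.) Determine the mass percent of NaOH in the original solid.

50.22 %

n(HCl) per titration = 0.03503 × 0.1498 = 5.247 × 10^-3 mol
n(NaOH) in each aliquot = 5.247 × 10^-3 mol (1:1 ratio)
n(NaOH) in the whole flask = 5.247 × 10^-3 × 200.0/50.00 = 0.02099 mol
mass of NaOH = 0.02099 × 40.00 = 0.8396 g
% NaOH = 0.8396 / 1.672 × 100 = 50.22 %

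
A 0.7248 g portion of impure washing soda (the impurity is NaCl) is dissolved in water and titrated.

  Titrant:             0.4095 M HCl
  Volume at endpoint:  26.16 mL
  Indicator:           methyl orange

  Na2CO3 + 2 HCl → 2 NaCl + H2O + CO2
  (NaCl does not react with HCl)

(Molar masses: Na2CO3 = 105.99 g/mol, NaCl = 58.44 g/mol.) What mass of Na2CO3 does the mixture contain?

0.5677 g

n(HCl) = 0.02616 × 0.4095 = 0.01071 mol
Let x = n(Na2CO3), y = n(NaCl).
Titrant: 2x = 0.01071;  mass: 105.99x + 58.44y = 0.7248
Solving, x = 5.356 × 10^-3 mol, y = 2.688 × 10^-3 mol
mass of Na2CO3 = 5.356 × 10^-3 × 105.99 = 0.5677 g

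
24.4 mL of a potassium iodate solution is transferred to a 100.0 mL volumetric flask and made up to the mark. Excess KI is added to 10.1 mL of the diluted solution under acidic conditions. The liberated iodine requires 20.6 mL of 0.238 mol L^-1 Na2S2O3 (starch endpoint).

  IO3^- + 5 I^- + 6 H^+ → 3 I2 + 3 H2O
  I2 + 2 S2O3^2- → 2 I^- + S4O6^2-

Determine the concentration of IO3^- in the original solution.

0.332 mol/L

n(S2O3^2-) = 0.0206 × 0.238 = 4.90 × 10^-3 mol
n(I2) = n(S2O3^2-)/2 = 2.45 × 10^-3 mol
From the 1:3 ratio, n(IO3^-) in the aliquot = 1/3 × 2.45 × 10^-3 = 8.17 × 10^-4 mol
[IO3^-]_dilute = 8.17 × 10^-4 / 0.0101 = 0.0809 mol/L
[IO3^-]_original = 0.0809 × 100.0/24.4 = 0.332 mol/L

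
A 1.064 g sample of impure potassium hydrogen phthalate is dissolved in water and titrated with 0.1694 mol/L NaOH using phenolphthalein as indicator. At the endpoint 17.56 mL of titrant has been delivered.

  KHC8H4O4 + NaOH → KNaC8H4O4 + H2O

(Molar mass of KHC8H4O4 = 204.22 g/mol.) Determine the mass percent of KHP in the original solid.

n(NaOH) = 0.01756 L × 0.1694 mol/L = 2.975 × 10^-3 mol
n(KHC8H4O4) = 2.975 × 10^-3 mol (1:1 ratio)
mass of KHC8H4O4 = 2.975 × 10^-3 × 204.22 g/mol = 0.6075 g
% KHC8H4O4 = 0.6075 / 1.064 × 100 = 57.09 %

57.09 %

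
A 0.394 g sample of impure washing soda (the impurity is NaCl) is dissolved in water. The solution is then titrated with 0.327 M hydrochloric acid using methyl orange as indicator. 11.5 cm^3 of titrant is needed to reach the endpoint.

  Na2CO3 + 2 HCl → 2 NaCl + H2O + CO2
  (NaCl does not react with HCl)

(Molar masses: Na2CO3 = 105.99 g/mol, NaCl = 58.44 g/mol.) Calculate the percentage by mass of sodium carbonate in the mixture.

50.6 %

n(HCl) = 0.0115 × 0.327 = 3.76 × 10^-3 mol
Let x = n(Na2CO3), y = n(NaCl).
Titrant: 2x = 3.76 × 10^-3;  mass: 105.99x + 58.44y = 0.394
Solving, x = 1.88 × 10^-3 mol, y = 3.33 × 10^-3 mol
mass of Na2CO3 = 1.88 × 10^-3 × 105.99 = 0.199 g
% Na2CO3 = 0.199 / 0.394 × 100 = 50.6 %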